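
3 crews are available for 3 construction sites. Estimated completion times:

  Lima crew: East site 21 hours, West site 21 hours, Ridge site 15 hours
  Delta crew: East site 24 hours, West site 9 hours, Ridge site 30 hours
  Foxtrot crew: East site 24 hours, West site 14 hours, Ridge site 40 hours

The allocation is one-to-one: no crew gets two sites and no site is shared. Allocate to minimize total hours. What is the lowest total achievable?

Optimal: Lima crew→Ridge site (15 hours), Delta crew→West site (9 hours), Foxtrot crew→East site (24 hours) — total 15+9+24 = 48 hours.
Column-greedy (each site in turn goes to its cheapest remaining crew) gives 70 hours, worse by 22.
Next-best assignment: Lima crew→Ridge site, Delta crew→East site, Foxtrot crew→West site = 53 hours.
Swapping Lima crew↔Foxtrot crew (Lima crew→East site 21 hours, Foxtrot crew→Ridge site 40 hours) adds 22.
Every other assignment is strictly worse.

Min total: 48 hours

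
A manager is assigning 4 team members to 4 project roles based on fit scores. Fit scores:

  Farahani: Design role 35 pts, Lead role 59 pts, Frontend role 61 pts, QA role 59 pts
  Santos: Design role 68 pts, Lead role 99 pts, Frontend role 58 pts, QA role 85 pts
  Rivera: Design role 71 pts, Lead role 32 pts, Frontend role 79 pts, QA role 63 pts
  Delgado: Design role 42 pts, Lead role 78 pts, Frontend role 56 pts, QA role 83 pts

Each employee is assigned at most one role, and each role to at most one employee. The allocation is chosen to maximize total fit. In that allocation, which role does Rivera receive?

Rivera receives Design role.

This is a one-to-one assignment (maximum-weight bipartite matching).
Optimal: Farahani→Frontend role (61 pts), Santos→Lead role (99 pts), Rivera→Design role (71 pts), Delgado→QA role (83 pts) — total 61+99+71+83 = 314 pts.
Max-entry greedy (repeatedly take the single best remaining cell) gives 296 pts, worse by 18.
Checked against all permutations: 314 pts is optimal.
Rivera's own top role is Frontend role (79 pts), but forcing Rivera→Frontend role and reassigning the rest optimally gives only 296 pts — worse by 18.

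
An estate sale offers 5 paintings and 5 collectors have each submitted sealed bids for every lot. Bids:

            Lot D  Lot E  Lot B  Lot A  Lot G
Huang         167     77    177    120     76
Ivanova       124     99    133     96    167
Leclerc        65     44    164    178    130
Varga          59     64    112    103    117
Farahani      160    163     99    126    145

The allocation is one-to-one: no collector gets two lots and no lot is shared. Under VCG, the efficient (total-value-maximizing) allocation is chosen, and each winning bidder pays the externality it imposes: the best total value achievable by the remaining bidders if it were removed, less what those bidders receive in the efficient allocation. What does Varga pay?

Varga pays $10.

Efficient allocation: Huang→Lot D ($167), Ivanova→Lot G ($167), Leclerc→Lot A ($178), Varga→Lot B ($112), Farahani→Lot E ($163); total welfare W = $787.
Varga receives Lot B at value $112, so the others get W − 112 = $675.
Without Varga: best allocation of the remaining 4 bidders over all 5 lots is Huang→Lot B ($177), Ivanova→Lot G ($167), Leclerc→Lot A ($178), Farahani→Lot E ($163), total $685.
VCG payment = (others' best without Varga) − (others' welfare with Varga) = 685 − 675 = $10.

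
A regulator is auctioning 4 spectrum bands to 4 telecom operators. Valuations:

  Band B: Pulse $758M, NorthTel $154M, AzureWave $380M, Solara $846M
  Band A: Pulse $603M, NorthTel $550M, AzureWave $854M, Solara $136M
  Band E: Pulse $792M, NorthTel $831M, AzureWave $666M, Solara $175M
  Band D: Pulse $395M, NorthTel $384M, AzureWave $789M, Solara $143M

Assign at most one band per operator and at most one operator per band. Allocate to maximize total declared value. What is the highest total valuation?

Treat this as an assignment problem: match each operator to one band.
Optimal: Pulse→Band A ($603M), NorthTel→Band E ($831M), AzureWave→Band D ($789M), Solara→Band B ($846M) — total 603+831+789+846 = $3069M.
Max-entry greedy (repeatedly take the single best remaining cell) gives $2926M, worse by 143.
Next-best assignment: Pulse→Band E, NorthTel→Band A, AzureWave→Band D, Solara→Band B = $2977M.

Max total: $3069M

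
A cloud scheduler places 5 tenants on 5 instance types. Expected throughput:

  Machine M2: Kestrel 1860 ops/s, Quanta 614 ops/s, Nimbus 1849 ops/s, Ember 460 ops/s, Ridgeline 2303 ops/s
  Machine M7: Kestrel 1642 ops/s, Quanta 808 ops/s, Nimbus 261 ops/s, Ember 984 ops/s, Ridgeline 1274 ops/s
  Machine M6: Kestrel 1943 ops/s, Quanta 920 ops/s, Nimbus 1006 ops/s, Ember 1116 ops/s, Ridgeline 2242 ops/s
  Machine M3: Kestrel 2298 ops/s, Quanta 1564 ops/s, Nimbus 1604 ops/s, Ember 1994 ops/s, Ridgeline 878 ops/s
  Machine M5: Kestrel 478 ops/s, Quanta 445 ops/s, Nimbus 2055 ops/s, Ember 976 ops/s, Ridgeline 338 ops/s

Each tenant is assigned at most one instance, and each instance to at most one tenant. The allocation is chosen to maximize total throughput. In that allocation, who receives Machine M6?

Kestrel receives Machine M6.

Optimal: Kestrel→Machine M6 (1943 ops/s), Quanta→Machine M7 (808 ops/s), Nimbus→Machine M5 (2055 ops/s), Ember→Machine M3 (1994 ops/s), Ridgeline→Machine M2 (2303 ops/s) — total 1943+808+2055+1994+2303 = 9103 ops/s.
Row-greedy (each tenant in turn takes its best remaining instance) gives 8560 ops/s, worse by 543.
Next-best assignment: Kestrel→Machine M2, Quanta→Machine M7, Nimbus→Machine M5, Ember→Machine M3, Ridgeline→Machine M6 = 8959 ops/s.
Swapping Ember↔Quanta (Ember→Machine M7 984 ops/s, Quanta→Machine M3 1564 ops/s) loses 254.
Kestrel's own top instance is Machine M3 (2298 ops/s), but forcing Kestrel→Machine M3 and reassigning the rest optimally gives only 8580 ops/s — worse by 523.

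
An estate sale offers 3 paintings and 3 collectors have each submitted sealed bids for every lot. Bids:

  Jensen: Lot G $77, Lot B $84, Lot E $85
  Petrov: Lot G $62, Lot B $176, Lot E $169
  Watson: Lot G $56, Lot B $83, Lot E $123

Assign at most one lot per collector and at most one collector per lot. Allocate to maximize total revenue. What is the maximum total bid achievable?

Max total: $376

Optimal: Jensen→Lot G ($77), Petrov→Lot B ($176), Watson→Lot E ($123) — total 77+176+123 = $376.
Row-greedy (each collector in turn takes its best remaining lot) gives $317, worse by 59.
Next-best assignment: Jensen→Lot G, Petrov→Lot E, Watson→Lot B = $329.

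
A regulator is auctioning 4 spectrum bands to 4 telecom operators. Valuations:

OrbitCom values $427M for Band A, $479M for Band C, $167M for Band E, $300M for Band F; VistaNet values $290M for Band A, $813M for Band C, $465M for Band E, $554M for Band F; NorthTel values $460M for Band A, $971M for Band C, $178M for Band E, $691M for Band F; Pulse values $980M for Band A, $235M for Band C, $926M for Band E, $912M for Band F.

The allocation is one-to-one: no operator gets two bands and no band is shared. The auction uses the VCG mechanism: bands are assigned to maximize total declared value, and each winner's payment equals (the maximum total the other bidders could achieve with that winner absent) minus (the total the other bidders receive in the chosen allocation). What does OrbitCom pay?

Efficient allocation: OrbitCom→Band A ($427M), VistaNet→Band F ($554M), NorthTel→Band C ($971M), Pulse→Band E ($926M); total welfare W = $2878M.
OrbitCom receives Band A at value $427M, so the others get W − 427 = $2451M.
Without OrbitCom: best allocation of the remaining 3 bidders over all 4 bands is VistaNet→Band F ($554M), NorthTel→Band C ($971M), Pulse→Band A ($980M), total $2505M.
VCG payment = (others' best without OrbitCom) − (others' welfare with OrbitCom) = 2505 − 2451 = $54M.

OrbitCom pays $54M.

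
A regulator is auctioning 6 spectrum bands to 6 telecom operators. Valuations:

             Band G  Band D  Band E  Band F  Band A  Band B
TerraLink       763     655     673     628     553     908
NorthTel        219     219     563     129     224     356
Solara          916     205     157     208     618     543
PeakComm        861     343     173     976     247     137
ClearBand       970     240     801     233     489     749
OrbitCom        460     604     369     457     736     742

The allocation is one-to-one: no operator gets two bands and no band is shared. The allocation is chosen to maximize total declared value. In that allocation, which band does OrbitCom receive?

This is the linear assignment problem.
Optimal: TerraLink→Band B ($908M), NorthTel→Band E ($563M), Solara→Band A ($618M), PeakComm→Band F ($976M), ClearBand→Band G ($970M), OrbitCom→Band D ($604M) — total 908+563+618+976+970+604 = $4639M.
Max-entry greedy (repeatedly take the single best remaining cell) gives $4358M, worse by 281.
Next-best assignment: TerraLink→Band D, NorthTel→Band E, Solara→Band G, PeakComm→Band F, ClearBand→Band B, OrbitCom→Band A = $4595M.
OrbitCom's own top band is Band B ($742M), but forcing OrbitCom→Band B and reassigning the rest optimally gives only $4524M — worse by 115.

OrbitCom receives Band D.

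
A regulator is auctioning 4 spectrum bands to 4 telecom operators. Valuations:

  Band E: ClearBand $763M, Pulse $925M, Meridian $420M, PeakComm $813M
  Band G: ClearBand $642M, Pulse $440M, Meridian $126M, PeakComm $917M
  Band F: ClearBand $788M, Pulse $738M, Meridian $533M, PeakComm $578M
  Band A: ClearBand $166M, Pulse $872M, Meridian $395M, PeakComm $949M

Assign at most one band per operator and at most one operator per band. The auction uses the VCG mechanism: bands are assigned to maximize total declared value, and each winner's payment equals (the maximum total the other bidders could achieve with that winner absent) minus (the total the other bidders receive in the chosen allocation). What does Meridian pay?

Efficient allocation: ClearBand→Band E ($763M), Pulse→Band A ($872M), Meridian→Band F ($533M), PeakComm→Band G ($917M); total welfare W = $3085M.
Meridian receives Band F at value $533M, so the others get W − 533 = $2552M.
Without Meridian: best allocation of the remaining 3 bidders over all 4 bands is ClearBand→Band F ($788M), Pulse→Band E ($925M), PeakComm→Band A ($949M), total $2662M.
VCG payment = (others' best without Meridian) − (others' welfare with Meridian) = 2662 − 2552 = $110M.

Meridian pays $110M.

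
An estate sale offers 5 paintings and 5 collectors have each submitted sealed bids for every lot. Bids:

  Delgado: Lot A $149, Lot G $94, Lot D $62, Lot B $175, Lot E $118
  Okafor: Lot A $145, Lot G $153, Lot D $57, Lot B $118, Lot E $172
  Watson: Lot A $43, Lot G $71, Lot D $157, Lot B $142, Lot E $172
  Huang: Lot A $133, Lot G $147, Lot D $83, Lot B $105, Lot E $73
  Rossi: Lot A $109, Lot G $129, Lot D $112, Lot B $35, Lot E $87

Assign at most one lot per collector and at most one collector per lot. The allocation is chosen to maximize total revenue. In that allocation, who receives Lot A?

Optimal: Delgado→Lot B ($175), Okafor→Lot E ($172), Watson→Lot D ($157), Huang→Lot A ($133), Rossi→Lot G ($129) — total 175+172+157+133+129 = $766.
Row-greedy (each collector in turn takes its best remaining lot) gives $760, worse by 6.
Next-best assignment: Delgado→Lot B, Okafor→Lot E, Watson→Lot D, Huang→Lot G, Rossi→Lot A = $760.
No other one-to-one assignment exceeds $766.
Huang's own top lot is Lot G ($147), but forcing Huang→Lot G and reassigning the rest optimally gives only $760 — worse by 6.

Huang receives Lot A.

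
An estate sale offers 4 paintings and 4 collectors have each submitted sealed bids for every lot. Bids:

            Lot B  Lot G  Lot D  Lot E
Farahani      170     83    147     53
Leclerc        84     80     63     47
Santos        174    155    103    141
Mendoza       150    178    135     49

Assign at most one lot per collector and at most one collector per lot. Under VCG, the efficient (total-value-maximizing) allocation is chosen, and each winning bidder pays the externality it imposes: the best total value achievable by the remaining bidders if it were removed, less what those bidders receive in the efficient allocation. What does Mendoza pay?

Mendoza pays $27.

Efficient allocation: Farahani→Lot B ($170), Leclerc→Lot D ($63), Santos→Lot E ($141), Mendoza→Lot G ($178); total welfare W = $552.
Mendoza receives Lot G at value $178, so the others get W − 178 = $374.
Without Mendoza: best allocation of the remaining 3 bidders over all 4 lots is Farahani→Lot D ($147), Leclerc→Lot G ($80), Santos→Lot B ($174), total $401.
VCG payment = (others' best without Mendoza) − (others' welfare with Mendoza) = 401 − 374 = $27.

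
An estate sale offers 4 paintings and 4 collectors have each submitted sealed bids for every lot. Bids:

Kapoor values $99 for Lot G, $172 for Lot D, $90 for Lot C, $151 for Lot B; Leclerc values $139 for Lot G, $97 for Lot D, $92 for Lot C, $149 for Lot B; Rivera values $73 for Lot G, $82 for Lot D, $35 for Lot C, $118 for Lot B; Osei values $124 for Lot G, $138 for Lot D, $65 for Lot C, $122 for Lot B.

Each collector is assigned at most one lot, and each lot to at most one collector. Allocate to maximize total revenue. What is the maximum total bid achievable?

Maximum total: $506

Optimal: Kapoor→Lot D ($172), Leclerc→Lot C ($92), Rivera→Lot B ($118), Osei→Lot G ($124) — total 172+92+118+124 = $506.
Column-greedy (each lot in turn goes to its best remaining collector) gives $494, worse by 12.
Checked against all permutations: $506 is optimal.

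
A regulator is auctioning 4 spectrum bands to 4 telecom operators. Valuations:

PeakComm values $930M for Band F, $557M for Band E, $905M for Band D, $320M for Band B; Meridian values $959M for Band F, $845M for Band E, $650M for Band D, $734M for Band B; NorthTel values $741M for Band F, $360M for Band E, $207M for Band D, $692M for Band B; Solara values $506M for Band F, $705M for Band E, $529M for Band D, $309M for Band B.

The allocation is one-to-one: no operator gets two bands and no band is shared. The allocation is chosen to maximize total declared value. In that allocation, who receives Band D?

Optimal: PeakComm→Band D ($905M), Meridian→Band F ($959M), NorthTel→Band B ($692M), Solara→Band E ($705M) — total 905+959+692+705 = $3261M.
Row-greedy (each operator in turn takes its best remaining band) gives $2996M, worse by 265.
Swapping Solara↔PeakComm (Solara→Band D $529M, PeakComm→Band E $557M) loses 524.
PeakComm's own top band is Band F ($930M), but forcing PeakComm→Band F and reassigning the rest optimally gives only $2996M — worse by 265.

PeakComm receives Band D.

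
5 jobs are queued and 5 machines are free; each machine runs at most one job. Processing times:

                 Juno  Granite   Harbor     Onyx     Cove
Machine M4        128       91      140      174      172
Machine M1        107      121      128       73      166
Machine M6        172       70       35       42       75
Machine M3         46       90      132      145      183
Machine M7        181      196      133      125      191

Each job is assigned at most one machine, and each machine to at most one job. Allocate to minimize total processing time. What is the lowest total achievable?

Minimum total: 418 min

Optimal: Juno→Machine M3 (46 min), Granite→Machine M4 (91 min), Harbor→Machine M7 (133 min), Onyx→Machine M1 (73 min), Cove→Machine M6 (75 min) — total 46+91+133+73+75 = 418 min.
Row-greedy (each job in turn takes its cheapest remaining machine) gives 541 min, worse by 123.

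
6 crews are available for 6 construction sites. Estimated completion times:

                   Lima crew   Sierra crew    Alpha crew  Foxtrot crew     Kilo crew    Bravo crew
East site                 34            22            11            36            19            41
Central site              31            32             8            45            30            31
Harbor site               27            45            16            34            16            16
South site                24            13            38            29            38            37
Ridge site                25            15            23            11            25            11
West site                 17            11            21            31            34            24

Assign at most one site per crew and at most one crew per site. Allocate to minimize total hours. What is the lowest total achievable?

Min total: 84 hours

This is the linear assignment problem.
Optimal: Lima crew→West site (17 hours), Sierra crew→South site (13 hours), Alpha crew→Central site (8 hours), Foxtrot crew→Ridge site (11 hours), Kilo crew→East site (19 hours), Bravo crew→Harbor site (16 hours) — total 17+13+8+11+19+16 = 84 hours.
Row-greedy (each crew in turn takes its cheapest remaining site) gives 106 hours, worse by 22.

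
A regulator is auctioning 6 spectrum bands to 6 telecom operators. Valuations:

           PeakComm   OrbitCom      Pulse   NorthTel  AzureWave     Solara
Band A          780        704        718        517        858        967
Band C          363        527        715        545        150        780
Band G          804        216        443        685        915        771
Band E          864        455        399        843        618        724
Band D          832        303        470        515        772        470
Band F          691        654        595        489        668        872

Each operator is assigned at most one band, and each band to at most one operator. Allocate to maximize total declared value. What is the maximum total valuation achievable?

Maximum total: $4926M

Optimal: PeakComm→Band D ($832M), OrbitCom→Band F ($654M), Pulse→Band C ($715M), NorthTel→Band E ($843M), AzureWave→Band G ($915M), Solara→Band A ($967M) — total 832+654+715+843+915+967 = $4926M.
Row-greedy (each operator in turn takes its best remaining band) gives $4612M, worse by 314.
Next-best assignment: PeakComm→Band D, OrbitCom→Band A, Pulse→Band C, NorthTel→Band E, AzureWave→Band G, Solara→Band F = $4881M.
Swapping OrbitCom↔Solara (OrbitCom→Band A $704M, Solara→Band F $872M) loses 45.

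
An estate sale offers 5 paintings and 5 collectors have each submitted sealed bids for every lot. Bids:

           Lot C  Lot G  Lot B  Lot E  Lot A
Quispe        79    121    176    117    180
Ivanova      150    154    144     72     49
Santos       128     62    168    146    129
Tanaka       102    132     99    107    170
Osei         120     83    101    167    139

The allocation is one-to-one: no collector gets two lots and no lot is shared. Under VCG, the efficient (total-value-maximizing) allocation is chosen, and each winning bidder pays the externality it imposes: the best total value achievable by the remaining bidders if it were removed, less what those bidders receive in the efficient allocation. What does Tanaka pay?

Tanaka pays $4.

Efficient allocation: Quispe→Lot A ($180), Ivanova→Lot C ($150), Santos→Lot B ($168), Tanaka→Lot G ($132), Osei→Lot E ($167); total welfare W = $797.
Tanaka receives Lot G at value $132, so the others get W − 132 = $665.
Without Tanaka: best allocation of the remaining 4 bidders over all 5 lots is Quispe→Lot A ($180), Ivanova→Lot G ($154), Santos→Lot B ($168), Osei→Lot E ($167), total $669.
VCG payment = (others' best without Tanaka) − (others' welfare with Tanaka) = 669 − 665 = $4.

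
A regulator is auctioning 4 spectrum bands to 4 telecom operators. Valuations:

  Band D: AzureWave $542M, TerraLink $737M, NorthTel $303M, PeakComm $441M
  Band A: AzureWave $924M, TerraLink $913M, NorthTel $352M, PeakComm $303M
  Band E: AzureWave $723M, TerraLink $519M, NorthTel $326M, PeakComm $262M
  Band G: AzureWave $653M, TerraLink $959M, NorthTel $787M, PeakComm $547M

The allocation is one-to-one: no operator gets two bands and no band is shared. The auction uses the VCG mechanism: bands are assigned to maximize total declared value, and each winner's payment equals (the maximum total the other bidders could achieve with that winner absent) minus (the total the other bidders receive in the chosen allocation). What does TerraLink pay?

TerraLink pays $201M.

Efficient allocation: AzureWave→Band E ($723M), TerraLink→Band A ($913M), NorthTel→Band G ($787M), PeakComm→Band D ($441M); total welfare W = $2864M.
TerraLink receives Band A at value $913M, so the others get W − 913 = $1951M.
Without TerraLink: best allocation of the remaining 3 bidders over all 4 bands is AzureWave→Band A ($924M), NorthTel→Band G ($787M), PeakComm→Band D ($441M), total $2152M.
VCG payment = (others' best without TerraLink) − (others' welfare with TerraLink) = 2152 − 1951 = $201M.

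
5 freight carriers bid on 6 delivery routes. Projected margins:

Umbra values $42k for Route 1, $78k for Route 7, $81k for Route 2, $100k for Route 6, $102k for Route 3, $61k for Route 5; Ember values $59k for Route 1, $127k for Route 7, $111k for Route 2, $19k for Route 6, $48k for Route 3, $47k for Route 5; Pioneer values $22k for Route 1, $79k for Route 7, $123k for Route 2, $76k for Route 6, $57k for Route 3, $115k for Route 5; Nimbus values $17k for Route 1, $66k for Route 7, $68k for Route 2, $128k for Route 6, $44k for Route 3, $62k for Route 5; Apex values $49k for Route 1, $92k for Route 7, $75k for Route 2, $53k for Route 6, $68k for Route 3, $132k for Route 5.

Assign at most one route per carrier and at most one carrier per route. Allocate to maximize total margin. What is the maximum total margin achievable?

Treat this as an assignment problem: match each carrier to one route.
Optimal: Umbra→Route 3 ($102k), Ember→Route 7 ($127k), Pioneer→Route 2 ($123k), Nimbus→Route 6 ($128k), Apex→Route 5 ($132k) — total 102+127+123+128+132 = $612k.
Column-greedy (each route in turn goes to its best remaining carrier) gives $504k, worse by 108.
Next-best assignment: Umbra→Route 1, Ember→Route 7, Pioneer→Route 2, Nimbus→Route 6, Apex→Route 5 = $552k.

Max total: $612k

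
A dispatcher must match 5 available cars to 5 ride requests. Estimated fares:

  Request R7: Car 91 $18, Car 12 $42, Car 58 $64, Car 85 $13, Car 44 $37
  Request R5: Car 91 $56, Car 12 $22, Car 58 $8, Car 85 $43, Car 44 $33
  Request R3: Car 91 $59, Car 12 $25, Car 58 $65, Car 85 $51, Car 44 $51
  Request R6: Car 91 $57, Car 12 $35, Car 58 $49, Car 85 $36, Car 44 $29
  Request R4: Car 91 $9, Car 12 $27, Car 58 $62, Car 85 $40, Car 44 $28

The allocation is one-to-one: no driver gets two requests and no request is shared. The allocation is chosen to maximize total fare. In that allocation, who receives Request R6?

Treat this as an assignment problem: match each driver to one request.
Optimal: Car 91→Request R6 ($57), Car 12→Request R7 ($42), Car 58→Request R4 ($62), Car 85→Request R5 ($43), Car 44→Request R3 ($51) — total 57+42+62+43+51 = $255.
Max-entry greedy (repeatedly take the single best remaining cell) gives $235, worse by 20.
Next-best assignment: Car 91→Request R5, Car 12→Request R7, Car 58→Request R4, Car 85→Request R6, Car 44→Request R3 = $247.
Car 91's own top request is Request R3 ($59), but forcing Car 91→Request R3 and reassigning the rest optimally gives only $236 — worse by 19.

Car 91 receives Request R6.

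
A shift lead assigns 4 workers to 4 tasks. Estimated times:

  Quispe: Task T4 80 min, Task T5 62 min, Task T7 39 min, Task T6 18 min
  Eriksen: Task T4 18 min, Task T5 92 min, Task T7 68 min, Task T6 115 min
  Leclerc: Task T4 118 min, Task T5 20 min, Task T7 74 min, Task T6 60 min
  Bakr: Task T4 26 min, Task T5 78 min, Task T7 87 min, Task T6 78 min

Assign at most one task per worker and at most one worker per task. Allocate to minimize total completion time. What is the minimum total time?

Optimal: Quispe→Task T6 (18 min), Eriksen→Task T7 (68 min), Leclerc→Task T5 (20 min), Bakr→Task T4 (26 min) — total 18+68+20+26 = 132 min.
Column-greedy (each task in turn goes to its cheapest remaining worker) gives 155 min, worse by 23.
Next-best assignment: Quispe→Task T6, Eriksen→Task T4, Leclerc→Task T5, Bakr→Task T7 = 143 min.
No other one-to-one assignment undercuts 132 min.

Min total: 132 min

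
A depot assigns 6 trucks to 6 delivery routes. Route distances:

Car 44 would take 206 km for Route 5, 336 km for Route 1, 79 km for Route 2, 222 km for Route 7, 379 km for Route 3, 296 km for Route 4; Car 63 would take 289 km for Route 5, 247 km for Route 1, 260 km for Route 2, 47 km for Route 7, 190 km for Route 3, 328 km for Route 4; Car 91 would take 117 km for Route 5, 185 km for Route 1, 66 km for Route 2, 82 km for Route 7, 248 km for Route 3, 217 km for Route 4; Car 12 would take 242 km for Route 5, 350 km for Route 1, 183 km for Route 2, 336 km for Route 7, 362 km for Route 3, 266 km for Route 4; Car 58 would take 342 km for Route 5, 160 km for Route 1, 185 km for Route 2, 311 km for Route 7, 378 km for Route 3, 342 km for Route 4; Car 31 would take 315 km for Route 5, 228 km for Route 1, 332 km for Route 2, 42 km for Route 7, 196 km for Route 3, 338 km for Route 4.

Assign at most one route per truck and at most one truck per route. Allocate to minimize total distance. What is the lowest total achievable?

Min total: 854 km

Optimal: Car 44→Route 2 (79 km), Car 63→Route 3 (190 km), Car 91→Route 5 (117 km), Car 12→Route 4 (266 km), Car 58→Route 1 (160 km), Car 31→Route 7 (42 km) — total 79+190+117+266+160+42 = 854 km.
Row-greedy (each truck in turn takes its cheapest remaining route) gives 865 km, worse by 11.
Next-best assignment: Car 44→Route 2, Car 63→Route 7, Car 91→Route 5, Car 12→Route 4, Car 58→Route 1, Car 31→Route 3 = 865 km.
Every other assignment is strictly worse.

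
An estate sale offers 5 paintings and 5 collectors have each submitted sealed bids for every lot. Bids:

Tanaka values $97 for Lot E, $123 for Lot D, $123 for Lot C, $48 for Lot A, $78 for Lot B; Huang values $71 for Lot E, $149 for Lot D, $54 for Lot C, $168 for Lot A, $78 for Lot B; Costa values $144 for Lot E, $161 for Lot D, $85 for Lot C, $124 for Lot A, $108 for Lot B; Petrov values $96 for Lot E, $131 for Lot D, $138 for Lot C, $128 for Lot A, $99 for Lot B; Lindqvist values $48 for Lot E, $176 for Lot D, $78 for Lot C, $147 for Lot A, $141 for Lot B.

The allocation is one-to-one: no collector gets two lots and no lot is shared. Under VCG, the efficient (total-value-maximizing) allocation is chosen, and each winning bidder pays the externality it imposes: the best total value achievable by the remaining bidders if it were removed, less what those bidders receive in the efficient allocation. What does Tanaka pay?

Tanaka pays $35.

Efficient allocation: Tanaka→Lot D ($123), Huang→Lot A ($168), Costa→Lot E ($144), Petrov→Lot C ($138), Lindqvist→Lot B ($141); total welfare W = $714.
Tanaka receives Lot D at value $123, so the others get W − 123 = $591.
Without Tanaka: best allocation of the remaining 4 bidders over all 5 lots is Huang→Lot A ($168), Costa→Lot E ($144), Petrov→Lot C ($138), Lindqvist→Lot D ($176), total $626.
VCG payment = (others' best without Tanaka) − (others' welfare with Tanaka) = 626 − 591 = $35.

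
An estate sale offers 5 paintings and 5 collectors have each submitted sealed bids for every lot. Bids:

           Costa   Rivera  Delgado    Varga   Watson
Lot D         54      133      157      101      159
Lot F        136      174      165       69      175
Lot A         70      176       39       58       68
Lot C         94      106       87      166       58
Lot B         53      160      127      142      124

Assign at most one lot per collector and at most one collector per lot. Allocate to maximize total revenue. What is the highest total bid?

Maximum total: $764

Optimal: Costa→Lot F ($136), Rivera→Lot A ($176), Delgado→Lot B ($127), Varga→Lot C ($166), Watson→Lot D ($159) — total 136+176+127+166+159 = $764.
Max-entry greedy (repeatedly take the single best remaining cell) gives $727, worse by 37.
Next-best assignment: Costa→Lot F, Rivera→Lot A, Delgado→Lot D, Varga→Lot C, Watson→Lot B = $759.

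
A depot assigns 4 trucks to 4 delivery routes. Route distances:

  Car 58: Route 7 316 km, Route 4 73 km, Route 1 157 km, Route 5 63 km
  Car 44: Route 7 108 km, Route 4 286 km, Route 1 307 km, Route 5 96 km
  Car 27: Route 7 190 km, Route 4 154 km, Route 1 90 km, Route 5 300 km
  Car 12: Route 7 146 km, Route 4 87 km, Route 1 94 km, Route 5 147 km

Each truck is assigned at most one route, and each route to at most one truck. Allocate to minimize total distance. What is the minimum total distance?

Optimal: Car 58→Route 5 (63 km), Car 44→Route 7 (108 km), Car 27→Route 1 (90 km), Car 12→Route 4 (87 km) — total 63+108+90+87 = 348 km.
Column-greedy (each route in turn goes to its cheapest remaining truck) gives 418 km, worse by 70.
Swapping Car 58↔Car 12 (Car 58→Route 4 73 km, Car 12→Route 5 147 km) adds 70.
No other one-to-one assignment undercuts 348 km.

Min total: 348 km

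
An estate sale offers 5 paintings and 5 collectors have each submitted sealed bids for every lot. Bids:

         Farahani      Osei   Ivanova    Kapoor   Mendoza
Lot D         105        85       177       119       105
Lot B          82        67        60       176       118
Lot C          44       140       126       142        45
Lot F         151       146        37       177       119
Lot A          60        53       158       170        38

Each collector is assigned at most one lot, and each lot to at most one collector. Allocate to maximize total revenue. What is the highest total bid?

Max total: $756

Optimal: Farahani→Lot F ($151), Osei→Lot C ($140), Ivanova→Lot D ($177), Kapoor→Lot A ($170), Mendoza→Lot B ($118) — total 151+140+177+170+118 = $756.
Column-greedy (each lot in turn goes to its best remaining collector) gives $682, worse by 74.
Next-best assignment: Farahani→Lot F, Osei→Lot C, Ivanova→Lot A, Kapoor→Lot B, Mendoza→Lot D = $730.
No other one-to-one assignment exceeds $756.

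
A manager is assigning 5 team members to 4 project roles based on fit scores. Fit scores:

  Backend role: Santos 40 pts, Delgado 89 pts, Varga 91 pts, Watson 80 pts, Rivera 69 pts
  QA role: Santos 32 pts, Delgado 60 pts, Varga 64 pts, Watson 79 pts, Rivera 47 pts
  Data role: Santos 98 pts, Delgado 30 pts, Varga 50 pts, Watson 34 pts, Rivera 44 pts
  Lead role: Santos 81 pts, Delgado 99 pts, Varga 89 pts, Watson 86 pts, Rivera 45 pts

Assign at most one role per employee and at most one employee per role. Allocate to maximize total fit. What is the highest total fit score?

Maximum total: 367 pts

Optimal: Varga→Backend role (91 pts), Watson→QA role (79 pts), Santos→Data role (98 pts), Delgado→Lead role (99 pts) — total 91+79+98+99 = 367 pts.
Checked against all permutations: 367 pts is optimal.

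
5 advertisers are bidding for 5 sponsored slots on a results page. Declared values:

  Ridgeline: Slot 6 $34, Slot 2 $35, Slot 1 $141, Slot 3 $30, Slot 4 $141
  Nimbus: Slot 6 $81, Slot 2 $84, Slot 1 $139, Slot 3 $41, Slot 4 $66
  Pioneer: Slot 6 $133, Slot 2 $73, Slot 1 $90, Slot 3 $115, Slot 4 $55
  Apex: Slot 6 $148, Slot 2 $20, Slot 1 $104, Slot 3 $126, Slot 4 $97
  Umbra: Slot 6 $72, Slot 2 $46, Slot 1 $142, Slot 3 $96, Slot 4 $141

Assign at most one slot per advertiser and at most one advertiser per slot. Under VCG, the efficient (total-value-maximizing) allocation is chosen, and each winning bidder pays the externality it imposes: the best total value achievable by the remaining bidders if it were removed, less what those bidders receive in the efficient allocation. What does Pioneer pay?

Efficient allocation: Ridgeline→Slot 4 ($141), Nimbus→Slot 2 ($84), Pioneer→Slot 3 ($115), Apex→Slot 6 ($148), Umbra→Slot 1 ($142); total welfare W = $630.
Pioneer receives Slot 3 at value $115, so the others get W − 115 = $515.
Without Pioneer: best allocation of the remaining 4 bidders over all 5 slots is Ridgeline→Slot 4 ($141), Nimbus→Slot 1 ($139), Apex→Slot 6 ($148), Umbra→Slot 3 ($96), total $524.
VCG payment = (others' best without Pioneer) − (others' welfare with Pioneer) = 524 − 515 = $9.

Pioneer pays $9.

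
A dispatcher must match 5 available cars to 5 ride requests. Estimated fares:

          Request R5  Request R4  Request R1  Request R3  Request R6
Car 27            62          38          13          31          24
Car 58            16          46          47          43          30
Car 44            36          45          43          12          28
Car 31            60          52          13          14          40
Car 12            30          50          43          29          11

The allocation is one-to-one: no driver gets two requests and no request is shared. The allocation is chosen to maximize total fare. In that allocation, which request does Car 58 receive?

Car 58 receives Request R3.

Optimal: Car 27→Request R5 ($62), Car 58→Request R3 ($43), Car 44→Request R1 ($43), Car 31→Request R6 ($40), Car 12→Request R4 ($50) — total 62+43+43+40+50 = $238.
Column-greedy (each request in turn goes to its best remaining driver) gives $218, worse by 20.
No other one-to-one assignment exceeds $238.
Car 58's own top request is Request R1 ($47), but forcing Car 58→Request R1 and reassigning the rest optimally gives only $223 — worse by 15.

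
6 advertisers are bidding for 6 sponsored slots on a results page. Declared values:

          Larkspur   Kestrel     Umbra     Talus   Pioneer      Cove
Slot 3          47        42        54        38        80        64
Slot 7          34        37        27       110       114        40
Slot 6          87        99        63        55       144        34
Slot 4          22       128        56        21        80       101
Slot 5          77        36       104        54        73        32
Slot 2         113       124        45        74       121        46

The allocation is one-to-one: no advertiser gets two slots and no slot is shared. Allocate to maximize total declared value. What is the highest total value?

Optimal: Larkspur→Slot 2 ($113), Kestrel→Slot 4 ($128), Umbra→Slot 5 ($104), Talus→Slot 7 ($110), Pioneer→Slot 6 ($144), Cove→Slot 3 ($64) — total 113+128+104+110+144+64 = $663.
Column-greedy (each slot in turn goes to its best remaining advertiser) gives $607, worse by 56.
Next-best assignment: Larkspur→Slot 3, Kestrel→Slot 2, Umbra→Slot 5, Talus→Slot 7, Pioneer→Slot 6, Cove→Slot 4 = $630.
Swapping Talus↔Kestrel (Talus→Slot 4 $21, Kestrel→Slot 7 $37) loses 180.

Max total: $663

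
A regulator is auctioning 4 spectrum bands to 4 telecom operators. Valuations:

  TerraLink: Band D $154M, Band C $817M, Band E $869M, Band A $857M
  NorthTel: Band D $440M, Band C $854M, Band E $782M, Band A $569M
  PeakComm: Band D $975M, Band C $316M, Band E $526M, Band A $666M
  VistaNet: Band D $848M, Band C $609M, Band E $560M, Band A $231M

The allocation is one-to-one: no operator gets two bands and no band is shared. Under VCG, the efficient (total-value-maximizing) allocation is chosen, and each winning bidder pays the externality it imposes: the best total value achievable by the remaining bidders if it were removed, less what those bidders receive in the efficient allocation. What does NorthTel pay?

NorthTel pays $61M.

Efficient allocation: TerraLink→Band A ($857M), NorthTel→Band C ($854M), PeakComm→Band D ($975M), VistaNet→Band E ($560M); total welfare W = $3246M.
NorthTel receives Band C at value $854M, so the others get W − 854 = $2392M.
Without NorthTel: best allocation of the remaining 3 bidders over all 4 bands is TerraLink→Band E ($869M), PeakComm→Band D ($975M), VistaNet→Band C ($609M), total $2453M.
VCG payment = (others' best without NorthTel) − (others' welfare with NorthTel) = 2453 − 2392 = $61M.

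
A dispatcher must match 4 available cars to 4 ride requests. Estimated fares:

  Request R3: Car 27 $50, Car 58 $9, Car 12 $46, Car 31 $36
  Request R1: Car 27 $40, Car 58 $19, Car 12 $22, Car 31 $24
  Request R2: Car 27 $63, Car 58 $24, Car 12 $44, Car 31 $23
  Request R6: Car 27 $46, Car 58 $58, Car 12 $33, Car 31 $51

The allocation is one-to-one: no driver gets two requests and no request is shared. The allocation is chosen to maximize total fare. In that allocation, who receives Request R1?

Optimal: Car 27→Request R2 ($63), Car 58→Request R6 ($58), Car 12→Request R3 ($46), Car 31→Request R1 ($24) — total 63+58+46+24 = $191.
Next-best assignment: Car 27→Request R2, Car 58→Request R1, Car 12→Request R3, Car 31→Request R6 = $179.
Car 31's own top request is Request R6 ($51), but forcing Car 31→Request R6 and reassigning the rest optimally gives only $179 — worse by 12.

Car 31 receives Request R1.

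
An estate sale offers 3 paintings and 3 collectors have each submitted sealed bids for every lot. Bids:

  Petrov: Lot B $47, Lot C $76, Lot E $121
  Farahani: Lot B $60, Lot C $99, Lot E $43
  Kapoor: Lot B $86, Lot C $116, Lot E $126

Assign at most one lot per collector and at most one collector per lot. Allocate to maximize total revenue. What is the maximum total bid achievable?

Maximum total: $306

Optimal: Petrov→Lot E ($121), Farahani→Lot C ($99), Kapoor→Lot B ($86) — total 121+99+86 = $306.
Max-entry greedy (repeatedly take the single best remaining cell) gives $272, worse by 34.
Next-best assignment: Petrov→Lot E, Farahani→Lot B, Kapoor→Lot C = $297.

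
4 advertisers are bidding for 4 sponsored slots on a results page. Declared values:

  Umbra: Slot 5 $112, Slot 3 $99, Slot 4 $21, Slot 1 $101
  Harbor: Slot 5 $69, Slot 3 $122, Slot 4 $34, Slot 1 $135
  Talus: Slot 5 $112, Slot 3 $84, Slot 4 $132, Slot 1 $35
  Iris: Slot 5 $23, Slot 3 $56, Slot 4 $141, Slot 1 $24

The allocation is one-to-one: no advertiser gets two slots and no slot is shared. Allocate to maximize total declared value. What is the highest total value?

Optimal: Umbra→Slot 3 ($99), Harbor→Slot 1 ($135), Talus→Slot 5 ($112), Iris→Slot 4 ($141) — total 99+135+112+141 = $487.
Row-greedy (each advertiser in turn takes its best remaining slot) gives $435, worse by 52.

Max total: $487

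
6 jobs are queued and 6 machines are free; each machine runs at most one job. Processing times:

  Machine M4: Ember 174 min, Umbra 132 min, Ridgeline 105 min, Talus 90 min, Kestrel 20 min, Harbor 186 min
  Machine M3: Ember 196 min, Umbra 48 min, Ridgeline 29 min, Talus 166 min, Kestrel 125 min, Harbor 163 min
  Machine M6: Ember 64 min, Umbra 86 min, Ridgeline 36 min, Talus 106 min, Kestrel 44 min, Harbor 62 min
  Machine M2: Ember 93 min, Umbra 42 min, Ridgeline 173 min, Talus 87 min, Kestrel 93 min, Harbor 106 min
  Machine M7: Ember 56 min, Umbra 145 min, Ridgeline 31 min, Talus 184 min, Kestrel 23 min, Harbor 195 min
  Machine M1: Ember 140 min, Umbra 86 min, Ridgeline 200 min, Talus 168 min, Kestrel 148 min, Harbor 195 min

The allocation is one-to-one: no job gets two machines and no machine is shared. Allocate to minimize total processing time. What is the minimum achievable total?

Min total: 340 min

Treat this as an assignment problem: match each job to one machine.
Optimal: Ember→Machine M7 (56 min), Umbra→Machine M1 (86 min), Ridgeline→Machine M3 (29 min), Talus→Machine M2 (87 min), Kestrel→Machine M4 (20 min), Harbor→Machine M6 (62 min) — total 56+86+29+87+20+62 = 340 min.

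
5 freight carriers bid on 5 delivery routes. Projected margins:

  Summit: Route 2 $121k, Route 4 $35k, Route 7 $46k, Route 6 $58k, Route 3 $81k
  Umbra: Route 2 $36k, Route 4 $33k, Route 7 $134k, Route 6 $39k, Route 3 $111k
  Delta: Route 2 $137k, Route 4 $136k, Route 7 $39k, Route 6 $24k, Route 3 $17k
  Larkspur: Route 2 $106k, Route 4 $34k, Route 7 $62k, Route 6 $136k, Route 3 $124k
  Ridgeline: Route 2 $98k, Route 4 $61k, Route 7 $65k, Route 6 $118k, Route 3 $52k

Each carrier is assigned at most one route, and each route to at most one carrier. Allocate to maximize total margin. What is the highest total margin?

Optimal: Summit→Route 2 ($121k), Umbra→Route 7 ($134k), Delta→Route 4 ($136k), Larkspur→Route 3 ($124k), Ridgeline→Route 6 ($118k) — total 121+134+136+124+118 = $633k.
Column-greedy (each route in turn goes to its best remaining carrier) gives $549k, worse by 84.
Checked against all permutations: $633k is optimal.

Maximum total: $633k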